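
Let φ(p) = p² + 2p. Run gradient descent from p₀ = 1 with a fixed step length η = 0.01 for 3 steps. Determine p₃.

0.882384

φ′(p) = 2p + 2
Step 1: φ′(1) = 4; p₁ = 1 − 0.01·4 = 0.96
Step 2: φ′(0.96) = 3.92; p₂ = 0.96 − 0.01·3.92 = 0.9208
Step 3: φ′(0.9208) = 3.8416; p₃ = 0.9208 − 0.01·3.8416 = 0.882384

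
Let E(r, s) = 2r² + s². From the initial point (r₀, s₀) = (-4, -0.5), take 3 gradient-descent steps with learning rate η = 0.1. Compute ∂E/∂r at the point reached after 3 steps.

-3.456

∇E = (4r, 2s)
Step 1: at (-4, -0.5), ∇E = (-16, -1) → (-4, -0.5) − 0.1·(-16, -1) = (-2.4, -0.4)
Step 2: at (-2.4, -0.4), ∇E = (-9.6, -0.8) → (-2.4, -0.4) − 0.1·(-9.6, -0.8) = (-1.44, -0.32)
Step 3: at (-1.44, -0.32), ∇E = (-5.76, -0.64) → (-1.44, -0.32) − 0.1·(-5.76, -0.64) = (-0.864, -0.256)
∂E/∂r at (-0.864, -0.256) = -3.456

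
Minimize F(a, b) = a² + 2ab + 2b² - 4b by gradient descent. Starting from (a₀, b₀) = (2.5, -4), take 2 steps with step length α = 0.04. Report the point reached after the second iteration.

(2.6824, -2.9056)

∇F = (2a + 2b, 2a + 4b - 4)
(a₁, b₁) = (2.5, -4) − 0.04·(-3, -15) = (2.62, -3.4)
(a₂, b₂) = (2.62, -3.4) − 0.04·(-1.56, -12.36) = (2.6824, -2.9056)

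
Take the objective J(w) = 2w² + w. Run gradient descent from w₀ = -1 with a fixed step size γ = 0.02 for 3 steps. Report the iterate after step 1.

-0.94

J′(w) = 4w + 1
w₁ = -1 − 0.02·(-3) = -0.94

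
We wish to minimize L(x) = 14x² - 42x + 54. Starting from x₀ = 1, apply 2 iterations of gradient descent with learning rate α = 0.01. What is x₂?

1.2408

L′(x) = 28x - 42
x₁ = 1 − 0.01·(-14) = 1.14
x₂ = 1.14 − 0.01·(-10.08) = 1.2408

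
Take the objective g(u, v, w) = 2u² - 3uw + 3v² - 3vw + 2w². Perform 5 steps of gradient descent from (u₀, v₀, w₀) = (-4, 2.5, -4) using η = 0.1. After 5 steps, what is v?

-1.41551

∇g = (4u - 3w, 6v - 3w, -3u - 3v + 4w)
Step 1: at (-4, 2.5, -4), ∇g = (-4, 27, -11.5) → (-4, 2.5, -4) − 0.1·(-4, 27, -11.5) = (-3.6, -0.2, -2.85)
Step 2: at (-3.6, -0.2, -2.85), ∇g = (-5.85, 7.35, 0) → (-3.6, -0.2, -2.85) − 0.1·(-5.85, 7.35, 0) = (-3.015, -0.935, -2.85)
Step 3: at (-3.015, -0.935, -2.85), ∇g = (-3.51, 2.94, 0.45) → (-3.015, -0.935, -2.85) − 0.1·(-3.51, 2.94, 0.45) = (-2.664, -1.229, -2.895)
Step 4: at (-2.664, -1.229, -2.895), ∇g = (-1.971, 1.311, 0.099) → (-2.664, -1.229, -2.895) − 0.1·(-1.971, 1.311, 0.099) = (-2.4669, -1.3601, -2.9049)
Step 5: at (-2.4669, -1.3601, -2.9049), ∇g = (-1.1529, 0.5541, -0.1386) → (-2.4669, -1.3601, -2.9049) − 0.1·(-1.1529, 0.5541, -0.1386) = (-2.35161, -1.41551, -2.89104)
v = -1.41551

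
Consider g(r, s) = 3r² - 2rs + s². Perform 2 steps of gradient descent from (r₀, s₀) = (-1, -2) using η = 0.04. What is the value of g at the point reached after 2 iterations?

∇g = (6r - 2s, -2r + 2s)
Step 1: at (-1, -2), ∇g = (-2, -2) → (-1, -2) − 0.04·(-2, -2) = (-0.92, -1.92)
Step 2: at (-0.92, -1.92), ∇g = (-1.68, -2) → (-0.92, -1.92) − 0.04·(-1.68, -2) = (-0.8528, -1.84)
g(-0.8528, -1.84) = 2.42909952

2.42909952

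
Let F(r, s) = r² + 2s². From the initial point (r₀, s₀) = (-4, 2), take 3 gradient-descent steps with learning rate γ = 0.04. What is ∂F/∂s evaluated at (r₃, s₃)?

4.741632

∇F = (2r, 4s)
(r₁, s₁) = (-4, 2) − 0.04·(-8, 8) = (-3.68, 1.68)
(r₂, s₂) = (-3.68, 1.68) − 0.04·(-7.36, 6.72) = (-3.3856, 1.4112)
(r₃, s₃) = (-3.3856, 1.4112) − 0.04·(-6.7712, 5.6448) = (-3.114752, 1.185408)
∂F/∂s at (-3.114752, 1.185408) = 4.741632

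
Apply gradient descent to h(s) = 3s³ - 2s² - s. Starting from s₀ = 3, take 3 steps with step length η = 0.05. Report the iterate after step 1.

-0.4

h′(s) = 9s² - 4s - 1
s₁ = 3 − 0.05·68 = -0.4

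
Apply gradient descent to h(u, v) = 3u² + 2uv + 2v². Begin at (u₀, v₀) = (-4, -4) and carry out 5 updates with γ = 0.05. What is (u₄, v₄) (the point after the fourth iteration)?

(-0.4, -1.09)

∇h = (6u + 2v, 2u + 4v)
Step 1: at (-4, -4), ∇h = (-32, -24) → (-4, -4) − 0.05·(-32, -24) = (-2.4, -2.8)
Step 2: at (-2.4, -2.8), ∇h = (-20, -16) → (-2.4, -2.8) − 0.05·(-20, -16) = (-1.4, -2)
Step 3: at (-1.4, -2), ∇h = (-12.4, -10.8) → (-1.4, -2) − 0.05·(-12.4, -10.8) = (-0.78, -1.46)
Step 4: at (-0.78, -1.46), ∇h = (-7.6, -7.4) → (-0.78, -1.46) − 0.05·(-7.6, -7.4) = (-0.4, -1.09)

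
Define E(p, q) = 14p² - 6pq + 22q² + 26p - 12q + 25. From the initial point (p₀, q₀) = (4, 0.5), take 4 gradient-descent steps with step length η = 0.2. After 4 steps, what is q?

-4750.956

∇E = (28p - 6q + 26, -6p + 44q - 12)
Step 1: at (4, 0.5), ∇E = (135, -14) → (4, 0.5) − 0.2·(135, -14) = (-23, 3.3)
Step 2: at (-23, 3.3), ∇E = (-637.8, 271.2) → (-23, 3.3) − 0.2·(-637.8, 271.2) = (104.56, -50.94)
Step 3: at (104.56, -50.94), ∇E = (3259.32, -2880.72) → (104.56, -50.94) − 0.2·(3259.32, -2880.72) = (-547.304, 525.204)
Step 4: at (-547.304, 525.204), ∇E = (-18449.736, 26380.8) → (-547.304, 525.204) − 0.2·(-18449.736, 26380.8) = (3142.6432, -4750.956)
q = -4750.956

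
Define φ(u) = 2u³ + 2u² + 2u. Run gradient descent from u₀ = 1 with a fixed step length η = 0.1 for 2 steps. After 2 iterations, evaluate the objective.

-0.532743168

φ′(u) = 6u² + 4u + 2
u₁ = 1 − 0.1·12 = -0.2
u₂ = -0.2 − 0.1·1.44 = -0.344
φ(-0.344) = -0.532743168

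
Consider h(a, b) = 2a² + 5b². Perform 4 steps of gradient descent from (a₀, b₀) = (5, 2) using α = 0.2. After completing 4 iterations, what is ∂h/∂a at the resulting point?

0.032

∇h = (4a, 10b)
Step 1: at (5, 2), ∇h = (20, 20) → (5, 2) − 0.2·(20, 20) = (1, -2)
Step 2: at (1, -2), ∇h = (4, -20) → (1, -2) − 0.2·(4, -20) = (0.2, 2)
Step 3: at (0.2, 2), ∇h = (0.8, 20) → (0.2, 2) − 0.2·(0.8, 20) = (0.04, -2)
Step 4: at (0.04, -2), ∇h = (0.16, -20) → (0.04, -2) − 0.2·(0.16, -20) = (0.008, 2)
∂h/∂a at (0.008, 2) = 0.032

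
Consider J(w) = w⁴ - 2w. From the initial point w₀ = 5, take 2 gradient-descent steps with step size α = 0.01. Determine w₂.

J′(w) = 4w³ - 2
Step 1: J′(5) = 498; w₁ = 5 − 0.01·498 = 0.02
Step 2: J′(0.02) = -1.999968; w₂ = 0.02 − 0.01·(-1.999968) = 0.03999968

0.03999968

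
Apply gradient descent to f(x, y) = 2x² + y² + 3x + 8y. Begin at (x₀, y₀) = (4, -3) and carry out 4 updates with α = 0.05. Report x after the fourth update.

∇f = (4x + 3, 2y + 8)
Step 1: at (4, -3), ∇f = (19, 2) → (4, -3) − 0.05·(19, 2) = (3.05, -3.1)
Step 2: at (3.05, -3.1), ∇f = (15.2, 1.8) → (3.05, -3.1) − 0.05·(15.2, 1.8) = (2.29, -3.19)
Step 3: at (2.29, -3.19), ∇f = (12.16, 1.62) → (2.29, -3.19) − 0.05·(12.16, 1.62) = (1.682, -3.271)
Step 4: at (1.682, -3.271), ∇f = (9.728, 1.458) → (1.682, -3.271) − 0.05·(9.728, 1.458) = (1.1956, -3.3439)
x = 1.1956

1.1956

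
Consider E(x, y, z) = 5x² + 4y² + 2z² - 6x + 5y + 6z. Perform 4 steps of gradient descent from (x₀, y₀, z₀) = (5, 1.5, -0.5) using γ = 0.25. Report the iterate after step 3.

(-14.25, -2.75, -1.5)

∇E = (10x - 6, 8y + 5, 4z + 6)
(x₁, y₁, z₁) = (5, 1.5, -0.5) − 0.25·(44, 17, 4) = (-6, -2.75, -1.5)
(x₂, y₂, z₂) = (-6, -2.75, -1.5) − 0.25·(-66, -17, 0) = (10.5, 1.5, -1.5)
(x₃, y₃, z₃) = (10.5, 1.5, -1.5) − 0.25·(99, 17, 0) = (-14.25, -2.75, -1.5)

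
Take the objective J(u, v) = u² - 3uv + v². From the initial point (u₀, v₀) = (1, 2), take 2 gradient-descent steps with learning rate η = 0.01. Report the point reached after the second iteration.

∇J = (2u - 3v, -3u + 2v)
(u₁, v₁) = (1, 2) − 0.01·(-4, 1) = (1.04, 1.99)
(u₂, v₂) = (1.04, 1.99) − 0.01·(-3.89, 0.86) = (1.0789, 1.9814)

(1.0789, 1.9814)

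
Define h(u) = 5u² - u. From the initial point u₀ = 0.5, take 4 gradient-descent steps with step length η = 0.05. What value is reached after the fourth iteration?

0.125

h′(u) = 10u - 1
u₁ = 0.5 − 0.05·4 = 0.3
u₂ = 0.3 − 0.05·2 = 0.2
u₃ = 0.2 − 0.05·1 = 0.15
u₄ = 0.15 − 0.05·0.5 = 0.125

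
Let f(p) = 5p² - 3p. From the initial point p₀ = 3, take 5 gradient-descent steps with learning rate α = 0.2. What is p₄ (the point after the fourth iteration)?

f′(p) = 10p - 3
Step 1: f′(3) = 27; p₁ = 3 − 0.2·27 = -2.4
Step 2: f′(-2.4) = -27; p₂ = -2.4 − 0.2·(-27) = 3
Step 3: f′(3) = 27; p₃ = 3 − 0.2·27 = -2.4
Step 4: f′(-2.4) = -27; p₄ = -2.4 − 0.2·(-27) = 3

3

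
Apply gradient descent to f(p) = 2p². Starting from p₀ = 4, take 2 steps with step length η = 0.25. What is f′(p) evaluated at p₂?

f′(p) = 4p
p₁ = 4 − 0.25·16 = 0
p₂ = 0 − 0.25·0 = 0
f′(p) at (0) = 0

0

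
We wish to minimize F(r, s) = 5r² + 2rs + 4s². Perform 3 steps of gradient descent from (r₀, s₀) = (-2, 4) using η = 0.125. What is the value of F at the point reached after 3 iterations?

0.0048828125

∇F = (10r + 2s, 2r + 8s)
Step 1: at (-2, 4), ∇F = (-12, 28) → (-2, 4) − 0.125·(-12, 28) = (-0.5, 0.5)
Step 2: at (-0.5, 0.5), ∇F = (-4, 3) → (-0.5, 0.5) − 0.125·(-4, 3) = (0, 0.125)
Step 3: at (0, 0.125), ∇F = (0.25, 1) → (0, 0.125) − 0.125·(0.25, 1) = (-0.03125, 0)
F(-0.03125, 0) = 0.0048828125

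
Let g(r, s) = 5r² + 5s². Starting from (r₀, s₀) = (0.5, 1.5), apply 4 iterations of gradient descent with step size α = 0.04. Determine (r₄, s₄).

∇g = (10r, 10s)
(r₁, s₁) = (0.5, 1.5) − 0.04·(5, 15) = (0.3, 0.9)
(r₂, s₂) = (0.3, 0.9) − 0.04·(3, 9) = (0.18, 0.54)
(r₃, s₃) = (0.18, 0.54) − 0.04·(1.8, 5.4) = (0.108, 0.324)
(r₄, s₄) = (0.108, 0.324) − 0.04·(1.08, 3.24) = (0.0648, 0.1944)

(0.0648, 0.1944)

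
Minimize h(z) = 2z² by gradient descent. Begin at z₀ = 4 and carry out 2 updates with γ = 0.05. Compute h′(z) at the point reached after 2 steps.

10.24

h′(z) = 4z
Step 1: h′(4) = 16; z₁ = 4 − 0.05·16 = 3.2
Step 2: h′(3.2) = 12.8; z₂ = 3.2 − 0.05·12.8 = 2.56
h′(z) at (2.56) = 10.24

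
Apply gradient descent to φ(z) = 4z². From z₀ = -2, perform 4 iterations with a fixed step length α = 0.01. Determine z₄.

φ′(z) = 8z
z₁ = -2 − 0.01·(-16) = -1.84
z₂ = -1.84 − 0.01·(-14.72) = -1.6928
z₃ = -1.6928 − 0.01·(-13.5424) = -1.557376
z₄ = -1.557376 − 0.01·(-12.459008) = -1.43278592

-1.43278592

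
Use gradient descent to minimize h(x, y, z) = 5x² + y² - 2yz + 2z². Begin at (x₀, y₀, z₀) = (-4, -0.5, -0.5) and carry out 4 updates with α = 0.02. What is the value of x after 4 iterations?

-1.6384

∇h = (10x, 2y - 2z, -2y + 4z)
Step 1: at (-4, -0.5, -0.5), ∇h = (-40, 0, -1) → (-4, -0.5, -0.5) − 0.02·(-40, 0, -1) = (-3.2, -0.5, -0.48)
Step 2: at (-3.2, -0.5, -0.48), ∇h = (-32, -0.04, -0.92) → (-3.2, -0.5, -0.48) − 0.02·(-32, -0.04, -0.92) = (-2.56, -0.4992, -0.4616)
Step 3: at (-2.56, -0.4992, -0.4616), ∇h = (-25.6, -0.0752, -0.848) → (-2.56, -0.4992, -0.4616) − 0.02·(-25.6, -0.0752, -0.848) = (-2.048, -0.497696, -0.44464)
Step 4: at (-2.048, -0.497696, -0.44464), ∇h = (-20.48, -0.106112, -0.783168) → (-2.048, -0.497696, -0.44464) − 0.02·(-20.48, -0.106112, -0.783168) = (-1.6384, -0.49557376, -0.42897664)
x = -1.6384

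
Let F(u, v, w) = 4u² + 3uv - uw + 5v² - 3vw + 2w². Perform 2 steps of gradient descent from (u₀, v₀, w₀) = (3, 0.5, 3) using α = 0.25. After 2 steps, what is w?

-1.21875

∇F = (8u + 3v - w, 3u + 10v - 3w, -u - 3v + 4w)
Step 1: at (3, 0.5, 3), ∇F = (22.5, 5, 7.5) → (3, 0.5, 3) − 0.25·(22.5, 5, 7.5) = (-2.625, -0.75, 1.125)
Step 2: at (-2.625, -0.75, 1.125), ∇F = (-24.375, -18.75, 9.375) → (-2.625, -0.75, 1.125) − 0.25·(-24.375, -18.75, 9.375) = (3.46875, 3.9375, -1.21875)
w = -1.21875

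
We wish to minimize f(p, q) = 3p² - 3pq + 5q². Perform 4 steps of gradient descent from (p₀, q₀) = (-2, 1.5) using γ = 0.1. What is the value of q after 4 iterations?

-0.04785

∇f = (6p - 3q, -3p + 10q)
Step 1: at (-2, 1.5), ∇f = (-16.5, 21) → (-2, 1.5) − 0.1·(-16.5, 21) = (-0.35, -0.6)
Step 2: at (-0.35, -0.6), ∇f = (-0.3, -4.95) → (-0.35, -0.6) − 0.1·(-0.3, -4.95) = (-0.32, -0.105)
Step 3: at (-0.32, -0.105), ∇f = (-1.605, -0.09) → (-0.32, -0.105) − 0.1·(-1.605, -0.09) = (-0.1595, -0.096)
Step 4: at (-0.1595, -0.096), ∇f = (-0.669, -0.4815) → (-0.1595, -0.096) − 0.1·(-0.669, -0.4815) = (-0.0926, -0.04785)
q = -0.04785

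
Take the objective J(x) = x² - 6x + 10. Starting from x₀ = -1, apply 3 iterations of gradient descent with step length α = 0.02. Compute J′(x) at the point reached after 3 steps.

J′(x) = 2x - 6
Step 1: J′(-1) = -8; x₁ = -1 − 0.02·(-8) = -0.84
Step 2: J′(-0.84) = -7.68; x₂ = -0.84 − 0.02·(-7.68) = -0.6864
Step 3: J′(-0.6864) = -7.3728; x₃ = -0.6864 − 0.02·(-7.3728) = -0.538944
J′(x) at (-0.538944) = -7.077888

-7.077888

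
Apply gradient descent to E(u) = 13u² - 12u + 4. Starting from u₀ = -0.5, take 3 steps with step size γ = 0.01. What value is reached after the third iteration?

0.0719

E′(u) = 26u - 12
Step 1: E′(-0.5) = -25; u₁ = -0.5 − 0.01·(-25) = -0.25
Step 2: E′(-0.25) = -18.5; u₂ = -0.25 − 0.01·(-18.5) = -0.065
Step 3: E′(-0.065) = -13.69; u₃ = -0.065 − 0.01·(-13.69) = 0.0719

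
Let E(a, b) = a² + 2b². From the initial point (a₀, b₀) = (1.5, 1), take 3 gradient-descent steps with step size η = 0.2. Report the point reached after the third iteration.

∇E = (2a, 4b)
Step 1: at (1.5, 1), ∇E = (3, 4) → (1.5, 1) − 0.2·(3, 4) = (0.9, 0.2)
Step 2: at (0.9, 0.2), ∇E = (1.8, 0.8) → (0.9, 0.2) − 0.2·(1.8, 0.8) = (0.54, 0.04)
Step 3: at (0.54, 0.04), ∇E = (1.08, 0.16) → (0.54, 0.04) − 0.2·(1.08, 0.16) = (0.324, 0.008)

(0.324, 0.008)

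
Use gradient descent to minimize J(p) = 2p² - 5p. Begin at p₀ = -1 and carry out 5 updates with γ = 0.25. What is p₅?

J′(p) = 4p - 5
p₁ = -1 − 0.25·(-9) = 1.25
p₂ = 1.25 − 0.25·0 = 1.25
p₃ = 1.25 − 0.25·0 = 1.25
p₄ = 1.25 − 0.25·0 = 1.25
p₅ = 1.25 − 0.25·0 = 1.25

1.25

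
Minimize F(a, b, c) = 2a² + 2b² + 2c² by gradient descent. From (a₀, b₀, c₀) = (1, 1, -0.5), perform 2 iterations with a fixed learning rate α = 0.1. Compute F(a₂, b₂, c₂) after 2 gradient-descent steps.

∇F = (4a, 4b, 4c)
(a₁, b₁, c₁) = (1, 1, -0.5) − 0.1·(4, 4, -2) = (0.6, 0.6, -0.3)
(a₂, b₂, c₂) = (0.6, 0.6, -0.3) − 0.1·(2.4, 2.4, -1.2) = (0.36, 0.36, -0.18)
F(0.36, 0.36, -0.18) = 0.5832

0.5832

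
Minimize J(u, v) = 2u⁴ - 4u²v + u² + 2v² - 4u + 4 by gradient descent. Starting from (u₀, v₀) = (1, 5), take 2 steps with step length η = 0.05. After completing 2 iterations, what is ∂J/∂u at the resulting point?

∇J = (8u³ - 8uv + 2u - 4, -4u² + 4v)
(u₁, v₁) = (1, 5) − 0.05·(-34, 16) = (2.7, 4.2)
(u₂, v₂) = (2.7, 4.2) − 0.05·(68.144, -12.36) = (-0.7072, 4.818)
∂J/∂u at (-0.7072, 4.818) = 19.014370902016

19.014370902016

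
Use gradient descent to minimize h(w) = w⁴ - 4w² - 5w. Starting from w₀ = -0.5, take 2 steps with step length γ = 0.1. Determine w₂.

h′(w) = 4w³ - 8w - 5
Step 1: h′(-0.5) = -1.5; w₁ = -0.5 − 0.1·(-1.5) = -0.35
Step 2: h′(-0.35) = -2.3715; w₂ = -0.35 − 0.1·(-2.3715) = -0.11285

-0.11285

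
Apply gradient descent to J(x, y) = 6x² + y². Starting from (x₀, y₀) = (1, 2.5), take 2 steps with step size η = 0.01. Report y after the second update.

∇J = (12x, 2y)
(x₁, y₁) = (1, 2.5) − 0.01·(12, 5) = (0.88, 2.45)
(x₂, y₂) = (0.88, 2.45) − 0.01·(10.56, 4.9) = (0.7744, 2.401)
y = 2.401

2.401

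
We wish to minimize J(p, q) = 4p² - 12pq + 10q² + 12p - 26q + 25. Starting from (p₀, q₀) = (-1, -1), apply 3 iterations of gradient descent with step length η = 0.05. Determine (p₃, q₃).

(-1.224, 0.544)

∇J = (8p - 12q + 12, -12p + 20q - 26)
Step 1: at (-1, -1), ∇J = (16, -34) → (-1, -1) − 0.05·(16, -34) = (-1.8, 0.7)
Step 2: at (-1.8, 0.7), ∇J = (-10.8, 9.6) → (-1.8, 0.7) − 0.05·(-10.8, 9.6) = (-1.26, 0.22)
Step 3: at (-1.26, 0.22), ∇J = (-0.72, -6.48) → (-1.26, 0.22) − 0.05·(-0.72, -6.48) = (-1.224, 0.544)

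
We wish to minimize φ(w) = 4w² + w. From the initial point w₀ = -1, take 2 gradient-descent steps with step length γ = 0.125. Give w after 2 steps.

-0.125

φ′(w) = 8w + 1
w₁ = -1 − 0.125·(-7) = -0.125
w₂ = -0.125 − 0.125·0 = -0.125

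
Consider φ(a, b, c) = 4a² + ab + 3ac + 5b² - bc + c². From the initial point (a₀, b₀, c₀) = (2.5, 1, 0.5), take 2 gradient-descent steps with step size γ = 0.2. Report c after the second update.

0.32

∇φ = (8a + b + 3c, a + 10b - c, 3a - b + 2c)
(a₁, b₁, c₁) = (2.5, 1, 0.5) − 0.2·(22.5, 12, 7.5) = (-2, -1.4, -1)
(a₂, b₂, c₂) = (-2, -1.4, -1) − 0.2·(-20.4, -15, -6.6) = (2.08, 1.6, 0.32)
c = 0.32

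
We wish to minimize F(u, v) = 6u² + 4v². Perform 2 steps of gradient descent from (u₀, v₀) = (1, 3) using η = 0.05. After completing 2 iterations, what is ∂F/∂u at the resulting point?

1.92

∇F = (12u, 8v)
Step 1: at (1, 3), ∇F = (12, 24) → (1, 3) − 0.05·(12, 24) = (0.4, 1.8)
Step 2: at (0.4, 1.8), ∇F = (4.8, 14.4) → (0.4, 1.8) − 0.05·(4.8, 14.4) = (0.16, 1.08)
∂F/∂u at (0.16, 1.08) = 1.92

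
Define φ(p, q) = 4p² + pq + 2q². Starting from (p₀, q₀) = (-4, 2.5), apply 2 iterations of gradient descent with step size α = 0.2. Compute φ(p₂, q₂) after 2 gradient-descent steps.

8.0368

∇φ = (8p + q, p + 4q)
Step 1: at (-4, 2.5), ∇φ = (-29.5, 6) → (-4, 2.5) − 0.2·(-29.5, 6) = (1.9, 1.3)
Step 2: at (1.9, 1.3), ∇φ = (16.5, 7.1) → (1.9, 1.3) − 0.2·(16.5, 7.1) = (-1.4, -0.12)
φ(-1.4, -0.12) = 8.0368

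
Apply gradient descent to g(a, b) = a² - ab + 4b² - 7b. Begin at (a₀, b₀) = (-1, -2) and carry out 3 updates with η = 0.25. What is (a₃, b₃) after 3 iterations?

∇g = (2a - b, -a + 8b - 7)
Step 1: at (-1, -2), ∇g = (0, -22) → (-1, -2) − 0.25·(0, -22) = (-1, 3.5)
Step 2: at (-1, 3.5), ∇g = (-5.5, 22) → (-1, 3.5) − 0.25·(-5.5, 22) = (0.375, -2)
Step 3: at (0.375, -2), ∇g = (2.75, -23.375) → (0.375, -2) − 0.25·(2.75, -23.375) = (-0.3125, 3.84375)

(-0.3125, 3.84375)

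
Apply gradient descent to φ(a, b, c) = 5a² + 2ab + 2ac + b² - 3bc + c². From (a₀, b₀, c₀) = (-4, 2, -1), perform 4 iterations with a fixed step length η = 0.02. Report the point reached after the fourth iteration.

∇φ = (10a + 2b + 2c, 2a + 2b - 3c, 2a - 3b + 2c)
Step 1: at (-4, 2, -1), ∇φ = (-38, -1, -16) → (-4, 2, -1) − 0.02·(-38, -1, -16) = (-3.24, 2.02, -0.68)
Step 2: at (-3.24, 2.02, -0.68), ∇φ = (-29.72, -0.4, -13.9) → (-3.24, 2.02, -0.68) − 0.02·(-29.72, -0.4, -13.9) = (-2.6456, 2.028, -0.402)
Step 3: at (-2.6456, 2.028, -0.402), ∇φ = (-23.204, -0.0292, -12.1792) → (-2.6456, 2.028, -0.402) − 0.02·(-23.204, -0.0292, -12.1792) = (-2.18152, 2.028584, -0.158416)
Step 4: at (-2.18152, 2.028584, -0.158416), ∇φ = (-18.074864, 0.169376, -10.765624) → (-2.18152, 2.028584, -0.158416) − 0.02·(-18.074864, 0.169376, -10.765624) = (-1.82002272, 2.02519648, 0.05689648)

(-1.82002272, 2.02519648, 0.05689648)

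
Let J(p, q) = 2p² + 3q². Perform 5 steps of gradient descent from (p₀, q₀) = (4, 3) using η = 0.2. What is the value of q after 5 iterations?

∇J = (4p, 6q)
(p₁, q₁) = (4, 3) − 0.2·(16, 18) = (0.8, -0.6)
(p₂, q₂) = (0.8, -0.6) − 0.2·(3.2, -3.6) = (0.16, 0.12)
(p₃, q₃) = (0.16, 0.12) − 0.2·(0.64, 0.72) = (0.032, -0.024)
(p₄, q₄) = (0.032, -0.024) − 0.2·(0.128, -0.144) = (0.0064, 0.0048)
(p₅, q₅) = (0.0064, 0.0048) − 0.2·(0.0256, 0.0288) = (0.00128, -0.00096)
q = -0.00096

-0.00096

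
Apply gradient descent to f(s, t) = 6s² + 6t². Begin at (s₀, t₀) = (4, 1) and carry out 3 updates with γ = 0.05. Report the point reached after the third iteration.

∇f = (12s, 12t)
(s₁, t₁) = (4, 1) − 0.05·(48, 12) = (1.6, 0.4)
(s₂, t₂) = (1.6, 0.4) − 0.05·(19.2, 4.8) = (0.64, 0.16)
(s₃, t₃) = (0.64, 0.16) − 0.05·(7.68, 1.92) = (0.256, 0.064)

(0.256, 0.064)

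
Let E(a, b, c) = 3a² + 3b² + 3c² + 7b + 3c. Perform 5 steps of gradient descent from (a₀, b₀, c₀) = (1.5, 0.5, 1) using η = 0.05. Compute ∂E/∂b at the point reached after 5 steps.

1.6807

∇E = (6a, 6b + 7, 6c + 3)
(a₁, b₁, c₁) = (1.5, 0.5, 1) − 0.05·(9, 10, 9) = (1.05, 0, 0.55)
(a₂, b₂, c₂) = (1.05, 0, 0.55) − 0.05·(6.3, 7, 6.3) = (0.735, -0.35, 0.235)
(a₃, b₃, c₃) = (0.735, -0.35, 0.235) − 0.05·(4.41, 4.9, 4.41) = (0.5145, -0.595, 0.0145)
(a₄, b₄, c₄) = (0.5145, -0.595, 0.0145) − 0.05·(3.087, 3.43, 3.087) = (0.36015, -0.7665, -0.13985)
(a₅, b₅, c₅) = (0.36015, -0.7665, -0.13985) − 0.05·(2.1609, 2.401, 2.1609) = (0.252105, -0.88655, -0.247895)
∂E/∂b at (0.252105, -0.88655, -0.247895) = 1.6807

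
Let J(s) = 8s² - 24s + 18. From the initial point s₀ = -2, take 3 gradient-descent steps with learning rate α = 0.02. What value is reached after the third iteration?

0.399488

J′(s) = 16s - 24
s₁ = -2 − 0.02·(-56) = -0.88
s₂ = -0.88 − 0.02·(-38.08) = -0.1184
s₃ = -0.1184 − 0.02·(-25.8944) = 0.399488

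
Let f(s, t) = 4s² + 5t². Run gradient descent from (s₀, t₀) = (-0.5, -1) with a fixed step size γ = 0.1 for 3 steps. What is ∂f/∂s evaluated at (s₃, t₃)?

-0.032

∇f = (8s, 10t)
(s₁, t₁) = (-0.5, -1) − 0.1·(-4, -10) = (-0.1, 0)
(s₂, t₂) = (-0.1, 0) − 0.1·(-0.8, 0) = (-0.02, 0)
(s₃, t₃) = (-0.02, 0) − 0.1·(-0.16, 0) = (-0.004, 0)
∂f/∂s at (-0.004, 0) = -0.032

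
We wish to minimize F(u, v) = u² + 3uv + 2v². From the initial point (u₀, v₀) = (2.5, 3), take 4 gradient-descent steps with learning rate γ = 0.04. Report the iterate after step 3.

∇F = (2u + 3v, 3u + 4v)
Step 1: at (2.5, 3), ∇F = (14, 19.5) → (2.5, 3) − 0.04·(14, 19.5) = (1.94, 2.22)
Step 2: at (1.94, 2.22), ∇F = (10.54, 14.7) → (1.94, 2.22) − 0.04·(10.54, 14.7) = (1.5184, 1.632)
Step 3: at (1.5184, 1.632), ∇F = (7.9328, 11.0832) → (1.5184, 1.632) − 0.04·(7.9328, 11.0832) = (1.201088, 1.188672)

(1.201088, 1.188672)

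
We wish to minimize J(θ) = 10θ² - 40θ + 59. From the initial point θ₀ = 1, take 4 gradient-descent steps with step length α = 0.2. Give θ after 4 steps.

J′(θ) = 20θ - 40
Step 1: J′(1) = -20; θ₁ = 1 − 0.2·(-20) = 5
Step 2: J′(5) = 60; θ₂ = 5 − 0.2·60 = -7
Step 3: J′(-7) = -180; θ₃ = -7 − 0.2·(-180) = 29
Step 4: J′(29) = 540; θ₄ = 29 − 0.2·540 = -79

-79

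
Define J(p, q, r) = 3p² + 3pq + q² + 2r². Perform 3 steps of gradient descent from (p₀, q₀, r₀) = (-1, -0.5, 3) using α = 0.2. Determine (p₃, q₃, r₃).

(0.128, 0.096, 0.024)

∇J = (6p + 3q, 3p + 2q, 4r)
Step 1: at (-1, -0.5, 3), ∇J = (-7.5, -4, 12) → (-1, -0.5, 3) − 0.2·(-7.5, -4, 12) = (0.5, 0.3, 0.6)
Step 2: at (0.5, 0.3, 0.6), ∇J = (3.9, 2.1, 2.4) → (0.5, 0.3, 0.6) − 0.2·(3.9, 2.1, 2.4) = (-0.28, -0.12, 0.12)
Step 3: at (-0.28, -0.12, 0.12), ∇J = (-2.04, -1.08, 0.48) → (-0.28, -0.12, 0.12) − 0.2·(-2.04, -1.08, 0.48) = (0.128, 0.096, 0.024)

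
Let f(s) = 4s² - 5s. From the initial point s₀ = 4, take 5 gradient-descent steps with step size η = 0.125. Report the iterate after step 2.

f′(s) = 8s - 5
Step 1: f′(4) = 27; s₁ = 4 − 0.125·27 = 0.625
Step 2: f′(0.625) = 0; s₂ = 0.625 − 0.125·0 = 0.625

0.625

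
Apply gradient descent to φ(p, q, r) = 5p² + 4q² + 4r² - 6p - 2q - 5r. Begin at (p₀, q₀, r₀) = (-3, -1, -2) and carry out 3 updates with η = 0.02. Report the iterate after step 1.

(-2.28, -0.8, -1.58)

∇φ = (10p - 6, 8q - 2, 8r - 5)
Step 1: at (-3, -1, -2), ∇φ = (-36, -10, -21) → (-3, -1, -2) − 0.02·(-36, -10, -21) = (-2.28, -0.8, -1.58)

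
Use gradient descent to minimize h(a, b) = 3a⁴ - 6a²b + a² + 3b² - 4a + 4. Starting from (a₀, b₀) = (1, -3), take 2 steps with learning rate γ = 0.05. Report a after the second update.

1.7522

∇h = (12a³ - 12ab + 2a - 4, -6a² + 6b)
(a₁, b₁) = (1, -3) − 0.05·(46, -24) = (-1.3, -1.8)
(a₂, b₂) = (-1.3, -1.8) − 0.05·(-61.044, -20.94) = (1.7522, -0.753)
a = 1.7522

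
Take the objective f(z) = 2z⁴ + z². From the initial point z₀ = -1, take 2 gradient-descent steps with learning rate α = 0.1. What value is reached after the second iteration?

f′(z) = 8z³ + 2z
z₁ = -1 − 0.1·(-10) = 0
z₂ = 0 − 0.1·0 = 0

0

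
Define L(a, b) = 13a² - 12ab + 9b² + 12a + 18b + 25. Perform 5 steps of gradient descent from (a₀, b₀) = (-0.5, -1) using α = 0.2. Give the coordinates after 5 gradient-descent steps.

∇L = (26a - 12b + 12, -12a + 18b + 18)
(a₁, b₁) = (-0.5, -1) − 0.2·(11, 6) = (-2.7, -2.2)
(a₂, b₂) = (-2.7, -2.2) − 0.2·(-31.8, 10.8) = (3.66, -4.36)
(a₃, b₃) = (3.66, -4.36) − 0.2·(159.48, -104.4) = (-28.236, 16.52)
(a₄, b₄) = (-28.236, 16.52) − 0.2·(-920.376, 654.192) = (155.8392, -114.3184)
(a₅, b₅) = (155.8392, -114.3184) − 0.2·(5435.64, -3909.8016) = (-931.2888, 667.64192)

(-931.2888, 667.64192)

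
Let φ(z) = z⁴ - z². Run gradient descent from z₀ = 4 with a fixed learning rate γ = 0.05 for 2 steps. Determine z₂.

φ′(z) = 4z³ - 2z
Step 1: φ′(4) = 248; z₁ = 4 − 0.05·248 = -8.4
Step 2: φ′(-8.4) = -2354.016; z₂ = -8.4 − 0.05·(-2354.016) = 109.3008

109.3008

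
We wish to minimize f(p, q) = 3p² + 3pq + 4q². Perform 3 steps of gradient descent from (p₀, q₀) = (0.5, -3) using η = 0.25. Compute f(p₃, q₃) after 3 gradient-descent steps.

∇f = (6p + 3q, 3p + 8q)
Step 1: at (0.5, -3), ∇f = (-6, -22.5) → (0.5, -3) − 0.25·(-6, -22.5) = (2, 2.625)
Step 2: at (2, 2.625), ∇f = (19.875, 27) → (2, 2.625) − 0.25·(19.875, 27) = (-2.96875, -4.125)
Step 3: at (-2.96875, -4.125), ∇f = (-30.1875, -41.90625) → (-2.96875, -4.125) − 0.25·(-30.1875, -41.90625) = (4.578125, 6.3515625)
f(4.578125, 6.3515625) = 311.4818115234375

311.4818115234375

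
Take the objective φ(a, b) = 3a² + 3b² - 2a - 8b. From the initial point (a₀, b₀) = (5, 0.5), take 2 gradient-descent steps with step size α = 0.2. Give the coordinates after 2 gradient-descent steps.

∇φ = (6a - 2, 6b - 8)
Step 1: at (5, 0.5), ∇φ = (28, -5) → (5, 0.5) − 0.2·(28, -5) = (-0.6, 1.5)
Step 2: at (-0.6, 1.5), ∇φ = (-5.6, 1) → (-0.6, 1.5) − 0.2·(-5.6, 1) = (0.52, 1.3)

(0.52, 1.3)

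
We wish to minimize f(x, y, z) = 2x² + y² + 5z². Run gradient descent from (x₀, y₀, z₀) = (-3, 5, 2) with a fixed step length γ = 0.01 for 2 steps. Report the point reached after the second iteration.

(-2.7648, 4.802, 1.62)

∇f = (4x, 2y, 10z)
Step 1: at (-3, 5, 2), ∇f = (-12, 10, 20) → (-3, 5, 2) − 0.01·(-12, 10, 20) = (-2.88, 4.9, 1.8)
Step 2: at (-2.88, 4.9, 1.8), ∇f = (-11.52, 9.8, 18) → (-2.88, 4.9, 1.8) − 0.01·(-11.52, 9.8, 18) = (-2.7648, 4.802, 1.62)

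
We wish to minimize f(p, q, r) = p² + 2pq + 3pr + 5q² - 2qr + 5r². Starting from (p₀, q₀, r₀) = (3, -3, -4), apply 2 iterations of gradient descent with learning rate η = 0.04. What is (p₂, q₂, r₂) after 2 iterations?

∇f = (2p + 2q + 3r, 2p + 10q - 2r, 3p - 2q + 10r)
Step 1: at (3, -3, -4), ∇f = (-12, -16, -25) → (3, -3, -4) − 0.04·(-12, -16, -25) = (3.48, -2.36, -3)
Step 2: at (3.48, -2.36, -3), ∇f = (-6.76, -10.64, -14.84) → (3.48, -2.36, -3) − 0.04·(-6.76, -10.64, -14.84) = (3.7504, -1.9344, -2.4064)

(3.7504, -1.9344, -2.4064)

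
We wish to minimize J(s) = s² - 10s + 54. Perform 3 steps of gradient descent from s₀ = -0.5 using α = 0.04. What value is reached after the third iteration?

0.717216

J′(s) = 2s - 10
s₁ = -0.5 − 0.04·(-11) = -0.06
s₂ = -0.06 − 0.04·(-10.12) = 0.3448
s₃ = 0.3448 − 0.04·(-9.3104) = 0.717216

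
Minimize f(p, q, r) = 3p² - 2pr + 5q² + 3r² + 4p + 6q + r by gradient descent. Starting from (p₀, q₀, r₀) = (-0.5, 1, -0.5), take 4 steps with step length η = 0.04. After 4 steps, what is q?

-0.39264

∇f = (6p - 2r + 4, 10q + 6, -2p + 6r + 1)
Step 1: at (-0.5, 1, -0.5), ∇f = (2, 16, -1) → (-0.5, 1, -0.5) − 0.04·(2, 16, -1) = (-0.58, 0.36, -0.46)
Step 2: at (-0.58, 0.36, -0.46), ∇f = (1.44, 9.6, -0.6) → (-0.58, 0.36, -0.46) − 0.04·(1.44, 9.6, -0.6) = (-0.6376, -0.024, -0.436)
Step 3: at (-0.6376, -0.024, -0.436), ∇f = (1.0464, 5.76, -0.3408) → (-0.6376, -0.024, -0.436) − 0.04·(1.0464, 5.76, -0.3408) = (-0.679456, -0.2544, -0.422368)
Step 4: at (-0.679456, -0.2544, -0.422368), ∇f = (0.768, 3.456, -0.175296) → (-0.679456, -0.2544, -0.422368) − 0.04·(0.768, 3.456, -0.175296) = (-0.710176, -0.39264, -0.41535616)
q = -0.39264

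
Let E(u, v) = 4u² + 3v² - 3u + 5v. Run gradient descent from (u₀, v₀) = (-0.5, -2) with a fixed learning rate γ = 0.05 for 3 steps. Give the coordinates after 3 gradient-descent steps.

∇E = (8u - 3, 6v + 5)
(u₁, v₁) = (-0.5, -2) − 0.05·(-7, -7) = (-0.15, -1.65)
(u₂, v₂) = (-0.15, -1.65) − 0.05·(-4.2, -4.9) = (0.06, -1.405)
(u₃, v₃) = (0.06, -1.405) − 0.05·(-2.52, -3.43) = (0.186, -1.2335)

(0.186, -1.2335)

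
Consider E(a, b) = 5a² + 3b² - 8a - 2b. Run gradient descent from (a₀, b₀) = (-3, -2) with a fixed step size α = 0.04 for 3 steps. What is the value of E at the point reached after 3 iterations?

∇E = (10a - 8, 6b - 2)
(a₁, b₁) = (-3, -2) − 0.04·(-38, -14) = (-1.48, -1.44)
(a₂, b₂) = (-1.48, -1.44) − 0.04·(-22.8, -10.64) = (-0.568, -1.0144)
(a₃, b₃) = (-0.568, -1.0144) − 0.04·(-13.68, -8.0864) = (-0.0208, -0.690944)
E(-0.0208, -0.690944) = 2.982662033408

2.982662033408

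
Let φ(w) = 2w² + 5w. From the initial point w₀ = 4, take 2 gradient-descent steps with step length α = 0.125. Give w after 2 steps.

φ′(w) = 4w + 5
Step 1: φ′(4) = 21; w₁ = 4 − 0.125·21 = 1.375
Step 2: φ′(1.375) = 10.5; w₂ = 1.375 − 0.125·10.5 = 0.0625

0.0625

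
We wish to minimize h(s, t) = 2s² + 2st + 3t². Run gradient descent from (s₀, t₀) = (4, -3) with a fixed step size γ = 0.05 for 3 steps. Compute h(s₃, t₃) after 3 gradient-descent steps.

∇h = (4s + 2t, 2s + 6t)
Step 1: at (4, -3), ∇h = (10, -10) → (4, -3) − 0.05·(10, -10) = (3.5, -2.5)
Step 2: at (3.5, -2.5), ∇h = (9, -8) → (3.5, -2.5) − 0.05·(9, -8) = (3.05, -2.1)
Step 3: at (3.05, -2.1), ∇h = (8, -6.5) → (3.05, -2.1) − 0.05·(8, -6.5) = (2.65, -1.775)
h(2.65, -1.775) = 14.089375

14.089375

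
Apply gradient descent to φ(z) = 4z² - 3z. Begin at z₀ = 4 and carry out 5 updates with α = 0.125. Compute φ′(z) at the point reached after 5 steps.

φ′(z) = 8z - 3
z₁ = 4 − 0.125·29 = 0.375
z₂ = 0.375 − 0.125·0 = 0.375
z₃ = 0.375 − 0.125·0 = 0.375
z₄ = 0.375 − 0.125·0 = 0.375
z₅ = 0.375 − 0.125·0 = 0.375
φ′(z) at (0.375) = 0

0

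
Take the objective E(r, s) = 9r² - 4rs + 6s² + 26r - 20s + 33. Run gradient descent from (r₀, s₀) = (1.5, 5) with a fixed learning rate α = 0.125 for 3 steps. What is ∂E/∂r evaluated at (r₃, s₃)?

∇E = (18r - 4s + 26, -4r + 12s - 20)
(r₁, s₁) = (1.5, 5) − 0.125·(33, 34) = (-2.625, 0.75)
(r₂, s₂) = (-2.625, 0.75) − 0.125·(-24.25, -0.5) = (0.40625, 0.8125)
(r₃, s₃) = (0.40625, 0.8125) − 0.125·(30.0625, -11.875) = (-3.3515625, 2.296875)
∂E/∂r at (-3.3515625, 2.296875) = -43.515625

-43.515625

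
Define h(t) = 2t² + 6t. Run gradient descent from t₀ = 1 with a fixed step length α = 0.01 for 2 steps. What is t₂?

h′(t) = 4t + 6
Step 1: h′(1) = 10; t₁ = 1 − 0.01·10 = 0.9
Step 2: h′(0.9) = 9.6; t₂ = 0.9 − 0.01·9.6 = 0.804

0.804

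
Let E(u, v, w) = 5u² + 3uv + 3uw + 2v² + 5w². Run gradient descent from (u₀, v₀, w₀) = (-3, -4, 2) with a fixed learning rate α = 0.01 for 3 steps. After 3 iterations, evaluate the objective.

∇E = (10u + 3v + 3w, 3u + 4v, 3u + 10w)
Step 1: at (-3, -4, 2), ∇E = (-36, -25, 11) → (-3, -4, 2) − 0.01·(-36, -25, 11) = (-2.64, -3.75, 1.89)
Step 2: at (-2.64, -3.75, 1.89), ∇E = (-31.98, -22.92, 10.98) → (-2.64, -3.75, 1.89) − 0.01·(-31.98, -22.92, 10.98) = (-2.3202, -3.5208, 1.7802)
Step 3: at (-2.3202, -3.5208, 1.7802), ∇E = (-28.4238, -21.0438, 10.8414) → (-2.3202, -3.5208, 1.7802) − 0.01·(-28.4238, -21.0438, 10.8414) = (-2.035962, -3.310362, 1.671786)
E(-2.035962, -3.310362, 1.671786) = 66.625277028624

66.625277028624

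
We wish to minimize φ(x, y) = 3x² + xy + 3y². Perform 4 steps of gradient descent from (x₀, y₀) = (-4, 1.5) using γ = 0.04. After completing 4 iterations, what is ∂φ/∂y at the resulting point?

3.2805376

∇φ = (6x + y, x + 6y)
Step 1: at (-4, 1.5), ∇φ = (-22.5, 5) → (-4, 1.5) − 0.04·(-22.5, 5) = (-3.1, 1.3)
Step 2: at (-3.1, 1.3), ∇φ = (-17.3, 4.7) → (-3.1, 1.3) − 0.04·(-17.3, 4.7) = (-2.408, 1.112)
Step 3: at (-2.408, 1.112), ∇φ = (-13.336, 4.264) → (-2.408, 1.112) − 0.04·(-13.336, 4.264) = (-1.87456, 0.94144)
Step 4: at (-1.87456, 0.94144), ∇φ = (-10.30592, 3.77408) → (-1.87456, 0.94144) − 0.04·(-10.30592, 3.77408) = (-1.4623232, 0.7904768)
∂φ/∂y at (-1.4623232, 0.7904768) = 3.2805376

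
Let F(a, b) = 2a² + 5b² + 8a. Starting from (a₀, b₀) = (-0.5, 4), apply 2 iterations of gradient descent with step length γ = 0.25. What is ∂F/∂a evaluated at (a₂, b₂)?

∇F = (4a + 8, 10b)
(a₁, b₁) = (-0.5, 4) − 0.25·(6, 40) = (-2, -6)
(a₂, b₂) = (-2, -6) − 0.25·(0, -60) = (-2, 9)
∂F/∂a at (-2, 9) = 0

0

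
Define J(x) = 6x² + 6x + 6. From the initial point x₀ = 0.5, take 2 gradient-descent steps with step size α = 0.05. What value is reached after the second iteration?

-0.34

J′(x) = 12x + 6
Step 1: J′(0.5) = 12; x₁ = 0.5 − 0.05·12 = -0.1
Step 2: J′(-0.1) = 4.8; x₂ = -0.1 − 0.05·4.8 = -0.34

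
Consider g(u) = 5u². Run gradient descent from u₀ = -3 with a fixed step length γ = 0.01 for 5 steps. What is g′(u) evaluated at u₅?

g′(u) = 10u
Step 1: g′(-3) = -30; u₁ = -3 − 0.01·(-30) = -2.7
Step 2: g′(-2.7) = -27; u₂ = -2.7 − 0.01·(-27) = -2.43
Step 3: g′(-2.43) = -24.3; u₃ = -2.43 − 0.01·(-24.3) = -2.187
Step 4: g′(-2.187) = -21.87; u₄ = -2.187 − 0.01·(-21.87) = -1.9683
Step 5: g′(-1.9683) = -19.683; u₅ = -1.9683 − 0.01·(-19.683) = -1.77147
g′(u) at (-1.77147) = -17.7147

-17.7147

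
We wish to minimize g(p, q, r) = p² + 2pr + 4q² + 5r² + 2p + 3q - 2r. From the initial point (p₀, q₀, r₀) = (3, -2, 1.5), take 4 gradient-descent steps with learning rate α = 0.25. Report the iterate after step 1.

(0.25, 1.25, -3.25)

∇g = (2p + 2r + 2, 8q + 3, 2p + 10r - 2)
Step 1: at (3, -2, 1.5), ∇g = (11, -13, 19) → (3, -2, 1.5) − 0.25·(11, -13, 19) = (0.25, 1.25, -3.25)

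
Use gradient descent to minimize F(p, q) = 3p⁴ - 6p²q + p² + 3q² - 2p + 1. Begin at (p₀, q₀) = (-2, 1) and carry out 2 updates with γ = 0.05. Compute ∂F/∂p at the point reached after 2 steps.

∇F = (12p³ - 12pq + 2p - 2, -6p² + 6q)
(p₁, q₁) = (-2, 1) − 0.05·(-78, -18) = (1.9, 1.9)
(p₂, q₂) = (1.9, 1.9) − 0.05·(40.788, -10.26) = (-0.1394, 2.413)
∂F/∂p at (-0.1394, 2.413) = 1.725159948192

1.725159948192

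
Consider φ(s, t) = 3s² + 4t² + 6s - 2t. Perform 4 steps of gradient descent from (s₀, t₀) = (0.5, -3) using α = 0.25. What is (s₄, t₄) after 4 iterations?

(-0.90625, -3)

∇φ = (6s + 6, 8t - 2)
(s₁, t₁) = (0.5, -3) − 0.25·(9, -26) = (-1.75, 3.5)
(s₂, t₂) = (-1.75, 3.5) − 0.25·(-4.5, 26) = (-0.625, -3)
(s₃, t₃) = (-0.625, -3) − 0.25·(2.25, -26) = (-1.1875, 3.5)
(s₄, t₄) = (-1.1875, 3.5) − 0.25·(-1.125, 26) = (-0.90625, -3)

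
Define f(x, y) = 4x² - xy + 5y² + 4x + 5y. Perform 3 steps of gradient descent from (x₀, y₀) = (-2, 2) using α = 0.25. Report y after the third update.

∇f = (8x - y + 4, -x + 10y + 5)
(x₁, y₁) = (-2, 2) − 0.25·(-14, 27) = (1.5, -4.75)
(x₂, y₂) = (1.5, -4.75) − 0.25·(20.75, -44) = (-3.6875, 6.25)
(x₃, y₃) = (-3.6875, 6.25) − 0.25·(-31.75, 71.1875) = (4.25, -11.546875)
y = -11.546875

-11.546875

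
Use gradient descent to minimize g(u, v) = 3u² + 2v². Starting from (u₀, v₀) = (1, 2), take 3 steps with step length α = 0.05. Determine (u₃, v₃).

∇g = (6u, 4v)
(u₁, v₁) = (1, 2) − 0.05·(6, 8) = (0.7, 1.6)
(u₂, v₂) = (0.7, 1.6) − 0.05·(4.2, 6.4) = (0.49, 1.28)
(u₃, v₃) = (0.49, 1.28) − 0.05·(2.94, 5.12) = (0.343, 1.024)

(0.343, 1.024)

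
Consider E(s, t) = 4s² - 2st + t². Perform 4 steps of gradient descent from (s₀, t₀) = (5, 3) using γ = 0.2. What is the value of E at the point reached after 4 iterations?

∇E = (8s - 2t, -2s + 2t)
Step 1: at (5, 3), ∇E = (34, -4) → (5, 3) − 0.2·(34, -4) = (-1.8, 3.8)
Step 2: at (-1.8, 3.8), ∇E = (-22, 11.2) → (-1.8, 3.8) − 0.2·(-22, 11.2) = (2.6, 1.56)
Step 3: at (2.6, 1.56), ∇E = (17.68, -2.08) → (2.6, 1.56) − 0.2·(17.68, -2.08) = (-0.936, 1.976)
Step 4: at (-0.936, 1.976), ∇E = (-11.44, 5.824) → (-0.936, 1.976) − 0.2·(-11.44, 5.824) = (1.352, 0.8112)
E(1.352, 0.8112) = 5.77617664

5.77617664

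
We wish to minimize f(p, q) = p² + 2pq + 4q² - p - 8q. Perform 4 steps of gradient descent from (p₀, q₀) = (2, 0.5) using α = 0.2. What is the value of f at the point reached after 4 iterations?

∇f = (2p + 2q - 1, 2p + 8q - 8)
(p₁, q₁) = (2, 0.5) − 0.2·(4, 0) = (1.2, 0.5)
(p₂, q₂) = (1.2, 0.5) − 0.2·(2.4, -1.6) = (0.72, 0.82)
(p₃, q₃) = (0.72, 0.82) − 0.2·(2.08, 0) = (0.304, 0.82)
(p₄, q₄) = (0.304, 0.82) − 0.2·(1.248, -0.832) = (0.0544, 0.9864)
f(0.0544, 0.9864) = -3.94338048

-3.94338048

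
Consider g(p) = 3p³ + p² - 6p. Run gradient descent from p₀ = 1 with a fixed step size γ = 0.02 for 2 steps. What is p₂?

g′(p) = 9p² + 2p - 6
Step 1: g′(1) = 5; p₁ = 1 − 0.02·5 = 0.9
Step 2: g′(0.9) = 3.09; p₂ = 0.9 − 0.02·3.09 = 0.8382

0.8382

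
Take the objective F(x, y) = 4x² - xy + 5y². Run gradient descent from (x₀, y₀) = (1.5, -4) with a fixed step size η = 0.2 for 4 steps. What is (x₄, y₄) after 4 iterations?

∇F = (8x - y, -x + 10y)
(x₁, y₁) = (1.5, -4) − 0.2·(16, -41.5) = (-1.7, 4.3)
(x₂, y₂) = (-1.7, 4.3) − 0.2·(-17.9, 44.7) = (1.88, -4.64)
(x₃, y₃) = (1.88, -4.64) − 0.2·(19.68, -48.28) = (-2.056, 5.016)
(x₄, y₄) = (-2.056, 5.016) − 0.2·(-21.464, 52.216) = (2.2368, -5.4272)

(2.2368, -5.4272)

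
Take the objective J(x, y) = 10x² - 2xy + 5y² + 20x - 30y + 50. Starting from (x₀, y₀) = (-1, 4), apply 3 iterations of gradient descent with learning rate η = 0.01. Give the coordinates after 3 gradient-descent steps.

∇J = (20x - 2y + 20, -2x + 10y - 30)
(x₁, y₁) = (-1, 4) − 0.01·(-8, 12) = (-0.92, 3.88)
(x₂, y₂) = (-0.92, 3.88) − 0.01·(-6.16, 10.64) = (-0.8584, 3.7736)
(x₃, y₃) = (-0.8584, 3.7736) − 0.01·(-4.7152, 9.4528) = (-0.811248, 3.679072)

(-0.811248, 3.679072)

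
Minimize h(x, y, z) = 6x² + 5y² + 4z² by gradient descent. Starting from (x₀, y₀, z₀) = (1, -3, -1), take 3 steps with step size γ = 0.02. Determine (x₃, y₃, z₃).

∇h = (12x, 10y, 8z)
(x₁, y₁, z₁) = (1, -3, -1) − 0.02·(12, -30, -8) = (0.76, -2.4, -0.84)
(x₂, y₂, z₂) = (0.76, -2.4, -0.84) − 0.02·(9.12, -24, -6.72) = (0.5776, -1.92, -0.7056)
(x₃, y₃, z₃) = (0.5776, -1.92, -0.7056) − 0.02·(6.9312, -19.2, -5.6448) = (0.438976, -1.536, -0.592704)

(0.438976, -1.536, -0.592704)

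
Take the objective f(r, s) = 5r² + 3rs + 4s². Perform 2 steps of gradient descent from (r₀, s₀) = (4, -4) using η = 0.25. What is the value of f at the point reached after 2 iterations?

90.625

∇f = (10r + 3s, 3r + 8s)
Step 1: at (4, -4), ∇f = (28, -20) → (4, -4) − 0.25·(28, -20) = (-3, 1)
Step 2: at (-3, 1), ∇f = (-27, -1) → (-3, 1) − 0.25·(-27, -1) = (3.75, 1.25)
f(3.75, 1.25) = 90.625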